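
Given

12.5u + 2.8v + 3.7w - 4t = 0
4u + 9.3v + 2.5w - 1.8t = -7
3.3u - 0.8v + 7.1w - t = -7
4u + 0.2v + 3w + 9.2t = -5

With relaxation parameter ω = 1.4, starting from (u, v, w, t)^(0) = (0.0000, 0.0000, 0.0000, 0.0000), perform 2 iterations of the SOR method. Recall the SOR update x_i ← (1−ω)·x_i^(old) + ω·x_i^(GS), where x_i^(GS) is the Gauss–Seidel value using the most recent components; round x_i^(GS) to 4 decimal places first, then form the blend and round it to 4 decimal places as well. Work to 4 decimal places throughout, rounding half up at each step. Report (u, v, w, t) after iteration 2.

(0.9612, -0.6351, -1.4917, -0.6366)

Iteration 1:
  u: GS value = (0 - (2.8)·0.0000 - (3.7)·0.0000 - (-4)·0.0000) / (12.5) = 0.0000;  u ← (1−ω)·0.0000 + ω·0.0000 = 0.0000
  v: GS value = (-7 - (4)·0.0000 - (2.5)·0.0000 - (-1.8)·0.0000) / (9.3) = -0.7527;  v ← (1−ω)·0.0000 + ω·-0.7527 = -1.0538
  w: GS value = (-7 - (3.3)·0.0000 - (-0.8)·-1.0538 - (-1)·0.0000) / (7.1) = -1.1047;  w ← (1−ω)·0.0000 + ω·-1.1047 = -1.5466
  t: GS value = (-5 - (4)·0.0000 - (0.2)·-1.0538 - (3)·-1.5466) / (9.2) = -0.0162;  t ← (1−ω)·0.0000 + ω·-0.0162 = -0.0227
Iteration 2:
  u: GS value = (0 - (2.8)·-1.0538 - (3.7)·-1.5466 - (-4)·-0.0227) / (12.5) = 0.6866;  u ← (1−ω)·0.0000 + ω·0.6866 = 0.9612
  v: GS value = (-7 - (4)·0.9612 - (2.5)·-1.5466 - (-1.8)·-0.0227) / (9.3) = -0.7547;  v ← (1−ω)·-1.0538 + ω·-0.7547 = -0.6351
  w: GS value = (-7 - (3.3)·0.9612 - (-0.8)·-0.6351 - (-1)·-0.0227) / (7.1) = -1.5074;  w ← (1−ω)·-1.5466 + ω·-1.5074 = -1.4917
  t: GS value = (-5 - (4)·0.9612 - (0.2)·-0.6351 - (3)·-1.4917) / (9.2) = -0.4612;  t ← (1−ω)·-0.0227 + ω·-0.4612 = -0.6366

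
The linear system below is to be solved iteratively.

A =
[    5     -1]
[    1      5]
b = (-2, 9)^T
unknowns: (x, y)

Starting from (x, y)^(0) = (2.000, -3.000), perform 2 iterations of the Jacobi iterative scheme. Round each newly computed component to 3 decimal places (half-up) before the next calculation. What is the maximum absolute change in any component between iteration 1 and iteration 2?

0.880

Iteration 1:
  x = (-2 - (-1)·-3.000) / (5) = -1.000
  y = (9 - (1)·2.000) / (5) = 1.400
Iteration 2:
  x = (-2 - (-1)·1.400) / (5) = -0.120
  y = (9 - (1)·-1.000) / (5) = 2.000
Change: (0.880, 0.600) → max |·| = 0.880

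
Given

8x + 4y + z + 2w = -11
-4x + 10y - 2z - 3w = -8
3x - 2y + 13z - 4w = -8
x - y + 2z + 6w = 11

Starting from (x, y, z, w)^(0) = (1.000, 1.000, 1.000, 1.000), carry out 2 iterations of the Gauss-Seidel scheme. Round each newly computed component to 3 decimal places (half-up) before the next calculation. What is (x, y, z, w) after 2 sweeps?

Iteration 1:
  x = (-11 - (4)·1.000 - (1)·1.000 - (2)·1.000) / (8) = -2.250
  y = (-8 - (-4)·-2.250 - (-2)·1.000 - (-3)·1.000) / (10) = -1.200
  z = (-8 - (3)·-2.250 - (-2)·-1.200 - (-4)·1.000) / (13) = 0.027
  w = (11 - (1)·-2.250 - (-1)·-1.200 - (2)·0.027) / (6) = 1.999
Iteration 2:
  x = (-11 - (4)·-1.200 - (1)·0.027 - (2)·1.999) / (8) = -1.278
  y = (-8 - (-4)·-1.278 - (-2)·0.027 - (-3)·1.999) / (10) = -0.706
  z = (-8 - (3)·-1.278 - (-2)·-0.706 - (-4)·1.999) / (13) = 0.186
  w = (11 - (1)·-1.278 - (-1)·-0.706 - (2)·0.186) / (6) = 1.867

(-1.278, -0.706, 0.186, 1.867)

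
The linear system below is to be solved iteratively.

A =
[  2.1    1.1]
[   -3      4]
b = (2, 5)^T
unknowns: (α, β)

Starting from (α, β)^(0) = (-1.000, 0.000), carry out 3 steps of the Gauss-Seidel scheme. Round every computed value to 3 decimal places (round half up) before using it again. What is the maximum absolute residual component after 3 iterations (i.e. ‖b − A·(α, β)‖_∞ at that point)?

Iteration 1:
  α = (2 - (1.1)·0.000) / (2.1) = 0.952
  β = (5 - (-3)·0.952) / (4) = 1.964
Iteration 2:
  α = (2 - (1.1)·1.964) / (2.1) = -0.076
  β = (5 - (-3)·-0.076) / (4) = 1.193
Iteration 3:
  α = (2 - (1.1)·1.193) / (2.1) = 0.327
  β = (5 - (-3)·0.327) / (4) = 1.495
Residual b − A·x = (-0.331, 0.001); ∞-norm = 0.331

0.331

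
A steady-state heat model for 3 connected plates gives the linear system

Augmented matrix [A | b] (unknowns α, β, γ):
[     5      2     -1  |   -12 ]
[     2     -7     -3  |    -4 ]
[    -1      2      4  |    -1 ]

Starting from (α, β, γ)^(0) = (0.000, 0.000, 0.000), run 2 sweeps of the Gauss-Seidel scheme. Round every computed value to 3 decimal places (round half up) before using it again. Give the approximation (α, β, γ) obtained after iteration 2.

Iteration 1:
  α = (-12 - (2)·0.000 - (-1)·0.000) / (5) = -2.400
  β = (-4 - (2)·-2.400 - (-3)·0.000) / (-7) = -0.114
  γ = (-1 - (-1)·-2.400 - (2)·-0.114) / (4) = -0.793
Iteration 2:
  α = (-12 - (2)·-0.114 - (-1)·-0.793) / (5) = -2.513
  β = (-4 - (2)·-2.513 - (-3)·-0.793) / (-7) = 0.193
  γ = (-1 - (-1)·-2.513 - (2)·0.193) / (4) = -0.975

(-2.513, 0.193, -0.975)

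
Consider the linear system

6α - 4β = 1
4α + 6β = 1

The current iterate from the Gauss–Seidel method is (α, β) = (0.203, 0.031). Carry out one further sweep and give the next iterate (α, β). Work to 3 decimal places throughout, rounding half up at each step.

(0.187, 0.042)

One sweep:
  α = (1 - (-4)·0.031) / (6) = 0.187
  β = (1 - (4)·0.187) / (6) = 0.042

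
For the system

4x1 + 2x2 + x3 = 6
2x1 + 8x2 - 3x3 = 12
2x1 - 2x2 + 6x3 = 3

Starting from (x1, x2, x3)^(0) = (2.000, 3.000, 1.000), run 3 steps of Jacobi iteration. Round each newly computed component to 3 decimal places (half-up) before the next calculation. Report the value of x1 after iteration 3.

0.302

Iteration 1:
  x1 = (6 - (2)·3.000 - (1)·1.000) / (4) = -0.250
  x2 = (12 - (2)·2.000 - (-3)·1.000) / (8) = 1.375
  x3 = (3 - (2)·2.000 - (-2)·3.000) / (6) = 0.833
Iteration 2:
  x1 = (6 - (2)·1.375 - (1)·0.833) / (4) = 0.604
  x2 = (12 - (2)·-0.250 - (-3)·0.833) / (8) = 1.875
  x3 = (3 - (2)·-0.250 - (-2)·1.375) / (6) = 1.042
Iteration 3:
  x1 = (6 - (2)·1.875 - (1)·1.042) / (4) = 0.302
  x2 = (12 - (2)·0.604 - (-3)·1.042) / (8) = 1.740
  x3 = (3 - (2)·0.604 - (-2)·1.875) / (6) = 0.924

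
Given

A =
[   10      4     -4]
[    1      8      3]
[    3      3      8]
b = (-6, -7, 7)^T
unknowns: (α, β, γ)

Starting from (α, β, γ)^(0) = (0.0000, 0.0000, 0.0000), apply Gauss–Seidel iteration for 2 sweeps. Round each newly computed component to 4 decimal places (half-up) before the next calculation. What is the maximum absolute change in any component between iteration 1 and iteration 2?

0.8800

Iteration 1:
  α = (-6 - (4)·0.0000 - (-4)·0.0000) / (10) = -0.6000
  β = (-7 - (1)·-0.6000 - (3)·0.0000) / (8) = -0.8000
  γ = (7 - (3)·-0.6000 - (3)·-0.8000) / (8) = 1.4000
Iteration 2:
  α = (-6 - (4)·-0.8000 - (-4)·1.4000) / (10) = 0.2800
  β = (-7 - (1)·0.2800 - (3)·1.4000) / (8) = -1.4350
  γ = (7 - (3)·0.2800 - (3)·-1.4350) / (8) = 1.3081
Change: (0.8800, -0.6350, -0.0919) → max |·| = 0.8800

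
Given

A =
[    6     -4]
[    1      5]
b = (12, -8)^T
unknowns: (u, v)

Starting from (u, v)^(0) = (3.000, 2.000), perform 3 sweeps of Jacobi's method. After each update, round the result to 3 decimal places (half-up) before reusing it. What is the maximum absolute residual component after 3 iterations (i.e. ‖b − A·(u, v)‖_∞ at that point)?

Iteration 1:
  u = (12 - (-4)·2.000) / (6) = 3.333
  v = (-8 - (1)·3.000) / (5) = -2.200
Iteration 2:
  u = (12 - (-4)·-2.200) / (6) = 0.533
  v = (-8 - (1)·3.333) / (5) = -2.267
Iteration 3:
  u = (12 - (-4)·-2.267) / (6) = 0.489
  v = (-8 - (1)·0.533) / (5) = -1.707
Residual b − A·x = (2.238, 0.046); ∞-norm = 2.238

2.238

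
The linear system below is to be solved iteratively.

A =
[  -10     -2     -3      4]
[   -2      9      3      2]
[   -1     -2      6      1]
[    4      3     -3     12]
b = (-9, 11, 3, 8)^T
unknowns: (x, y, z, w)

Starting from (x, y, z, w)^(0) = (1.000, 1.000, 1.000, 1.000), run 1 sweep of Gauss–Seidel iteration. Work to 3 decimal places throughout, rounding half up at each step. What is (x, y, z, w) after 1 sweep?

(0.800, 0.844, 0.748, 0.376)

Iteration 1:
  x = (-9 - (-2)·1.000 - (-3)·1.000 - (4)·1.000) / (-10) = 0.800
  y = (11 - (-2)·0.800 - (3)·1.000 - (2)·1.000) / (9) = 0.844
  z = (3 - (-1)·0.800 - (-2)·0.844 - (1)·1.000) / (6) = 0.748
  w = (8 - (4)·0.800 - (3)·0.844 - (-3)·0.748) / (12) = 0.376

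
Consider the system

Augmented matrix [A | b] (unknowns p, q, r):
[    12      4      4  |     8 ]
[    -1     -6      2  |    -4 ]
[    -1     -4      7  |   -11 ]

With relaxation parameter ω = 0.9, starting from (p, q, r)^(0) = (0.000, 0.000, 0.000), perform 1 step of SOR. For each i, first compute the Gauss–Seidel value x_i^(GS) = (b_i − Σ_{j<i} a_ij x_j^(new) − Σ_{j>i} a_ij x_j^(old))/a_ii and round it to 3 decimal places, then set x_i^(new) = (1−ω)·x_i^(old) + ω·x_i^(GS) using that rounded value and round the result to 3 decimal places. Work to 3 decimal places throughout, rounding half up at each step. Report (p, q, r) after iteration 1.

(0.600, 0.510, -1.075)

Iteration 1:
  p: GS value = (8 - (4)·0.000 - (4)·0.000) / (12) = 0.667;  p ← (1−ω)·0.000 + ω·0.667 = 0.600
  q: GS value = (-4 - (-1)·0.600 - (2)·0.000) / (-6) = 0.567;  q ← (1−ω)·0.000 + ω·0.567 = 0.510
  r: GS value = (-11 - (-1)·0.600 - (-4)·0.510) / (7) = -1.194;  r ← (1−ω)·0.000 + ω·-1.194 = -1.075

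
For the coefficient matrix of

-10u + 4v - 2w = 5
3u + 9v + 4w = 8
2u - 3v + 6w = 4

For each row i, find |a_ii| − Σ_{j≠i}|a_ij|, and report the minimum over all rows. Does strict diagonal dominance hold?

1

row 1: |-10| − (4+2) = 4
row 2: |9| − (3+4) = 2
row 3: |6| − (2+3) = 1
minimum over rows = 1 → strictly diagonally dominant (convergence guaranteed)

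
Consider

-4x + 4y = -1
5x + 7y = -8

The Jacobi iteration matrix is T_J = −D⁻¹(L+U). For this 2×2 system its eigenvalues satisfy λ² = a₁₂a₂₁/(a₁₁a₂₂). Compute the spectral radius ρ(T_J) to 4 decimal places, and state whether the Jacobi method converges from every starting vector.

0.8452

a₁₂a₂₁/(a₁₁a₂₂) = (4)·(5) / ((-4)·(7)) = -0.714286
ρ = √|-0.714286| = √0.714286 = 0.8452
ρ < 1, so Jacobi converges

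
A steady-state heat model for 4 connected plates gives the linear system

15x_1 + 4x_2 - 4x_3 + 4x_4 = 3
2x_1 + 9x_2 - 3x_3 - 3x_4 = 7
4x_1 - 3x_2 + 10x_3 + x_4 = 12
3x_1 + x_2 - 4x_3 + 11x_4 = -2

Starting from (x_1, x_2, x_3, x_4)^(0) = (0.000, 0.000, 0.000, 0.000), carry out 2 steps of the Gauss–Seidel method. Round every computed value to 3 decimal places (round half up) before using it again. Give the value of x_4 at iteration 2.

Iteration 1:
  x_1 = (3 - (4)·0.000 - (-4)·0.000 - (4)·0.000) / (15) = 0.200
  x_2 = (7 - (2)·0.200 - (-3)·0.000 - (-3)·0.000) / (9) = 0.733
  x_3 = (12 - (4)·0.200 - (-3)·0.733 - (1)·0.000) / (10) = 1.340
  x_4 = (-2 - (3)·0.200 - (1)·0.733 - (-4)·1.340) / (11) = 0.184
Iteration 2:
  x_1 = (3 - (4)·0.733 - (-4)·1.340 - (4)·0.184) / (15) = 0.313
  x_2 = (7 - (2)·0.313 - (-3)·1.340 - (-3)·0.184) / (9) = 1.216
  x_3 = (12 - (4)·0.313 - (-3)·1.216 - (1)·0.184) / (10) = 1.421
  x_4 = (-2 - (3)·0.313 - (1)·1.216 - (-4)·1.421) / (11) = 0.139

0.139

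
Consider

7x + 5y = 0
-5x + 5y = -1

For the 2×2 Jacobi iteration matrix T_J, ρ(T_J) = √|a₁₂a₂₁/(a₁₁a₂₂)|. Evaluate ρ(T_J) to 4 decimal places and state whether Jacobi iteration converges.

a₁₂a₂₁/(a₁₁a₂₂) = (5)·(-5) / ((7)·(5)) = -0.714286
ρ = √|-0.714286| = √0.714286 = 0.8452
ρ < 1, so Jacobi converges

0.8452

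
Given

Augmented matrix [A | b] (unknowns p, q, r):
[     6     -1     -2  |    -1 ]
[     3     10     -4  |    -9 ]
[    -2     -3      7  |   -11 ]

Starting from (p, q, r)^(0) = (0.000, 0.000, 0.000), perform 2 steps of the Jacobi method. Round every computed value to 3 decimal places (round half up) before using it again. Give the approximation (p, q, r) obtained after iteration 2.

(-0.840, -1.478, -2.005)

Iteration 1:
  p = (-1 - (-1)·0.000 - (-2)·0.000) / (6) = -0.167
  q = (-9 - (3)·0.000 - (-4)·0.000) / (10) = -0.900
  r = (-11 - (-2)·0.000 - (-3)·0.000) / (7) = -1.571
Iteration 2:
  p = (-1 - (-1)·-0.900 - (-2)·-1.571) / (6) = -0.840
  q = (-9 - (3)·-0.167 - (-4)·-1.571) / (10) = -1.478
  r = (-11 - (-2)·-0.167 - (-3)·-0.900) / (7) = -2.005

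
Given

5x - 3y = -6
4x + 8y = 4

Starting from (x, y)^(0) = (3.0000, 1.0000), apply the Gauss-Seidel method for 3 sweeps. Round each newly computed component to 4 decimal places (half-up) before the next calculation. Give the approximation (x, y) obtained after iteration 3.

(-0.6840, 0.8420)

Iteration 1:
  x = (-6 - (-3)·1.0000) / (5) = -0.6000
  y = (4 - (4)·-0.6000) / (8) = 0.8000
Iteration 2:
  x = (-6 - (-3)·0.8000) / (5) = -0.7200
  y = (4 - (4)·-0.7200) / (8) = 0.8600
Iteration 3:
  x = (-6 - (-3)·0.8600) / (5) = -0.6840
  y = (4 - (4)·-0.6840) / (8) = 0.8420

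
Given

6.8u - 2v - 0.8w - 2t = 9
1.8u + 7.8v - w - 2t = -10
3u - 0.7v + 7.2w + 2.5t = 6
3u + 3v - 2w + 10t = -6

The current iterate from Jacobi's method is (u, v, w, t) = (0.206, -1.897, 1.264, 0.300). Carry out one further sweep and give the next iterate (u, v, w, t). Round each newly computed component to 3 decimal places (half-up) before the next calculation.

(1.003, -1.091, 0.459, 0.160)

One sweep:
  u = (9 - (-2)·-1.897 - (-0.8)·1.264 - (-2)·0.300) / (6.8) = 1.003
  v = (-10 - (1.8)·0.206 - (-1)·1.264 - (-2)·0.300) / (7.8) = -1.091
  w = (6 - (3)·0.206 - (-0.7)·-1.897 - (2.5)·0.300) / (7.2) = 0.459
  t = (-6 - (3)·0.206 - (3)·-1.897 - (-2)·1.264) / (10) = 0.160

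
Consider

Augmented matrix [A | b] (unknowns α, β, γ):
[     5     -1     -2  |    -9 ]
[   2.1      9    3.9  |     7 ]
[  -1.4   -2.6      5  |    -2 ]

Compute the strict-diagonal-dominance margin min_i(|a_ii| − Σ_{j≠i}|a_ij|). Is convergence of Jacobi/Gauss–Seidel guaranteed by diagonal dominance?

row 1: |5| − (1+2) = 2
row 2: |9| − (2.1+3.9) = 3
row 3: |5| − (1.4+2.6) = 1
minimum over rows = 1 → strictly diagonally dominant (convergence guaranteed)

1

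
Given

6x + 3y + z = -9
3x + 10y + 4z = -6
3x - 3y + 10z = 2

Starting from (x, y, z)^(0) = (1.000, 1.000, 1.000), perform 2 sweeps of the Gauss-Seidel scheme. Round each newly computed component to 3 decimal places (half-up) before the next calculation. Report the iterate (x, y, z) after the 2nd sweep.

(-1.449, -0.463, 0.496)

Iteration 1:
  x = (-9 - (3)·1.000 - (1)·1.000) / (6) = -2.167
  y = (-6 - (3)·-2.167 - (4)·1.000) / (10) = -0.350
  z = (2 - (3)·-2.167 - (-3)·-0.350) / (10) = 0.745
Iteration 2:
  x = (-9 - (3)·-0.350 - (1)·0.745) / (6) = -1.449
  y = (-6 - (3)·-1.449 - (4)·0.745) / (10) = -0.463
  z = (2 - (3)·-1.449 - (-3)·-0.463) / (10) = 0.496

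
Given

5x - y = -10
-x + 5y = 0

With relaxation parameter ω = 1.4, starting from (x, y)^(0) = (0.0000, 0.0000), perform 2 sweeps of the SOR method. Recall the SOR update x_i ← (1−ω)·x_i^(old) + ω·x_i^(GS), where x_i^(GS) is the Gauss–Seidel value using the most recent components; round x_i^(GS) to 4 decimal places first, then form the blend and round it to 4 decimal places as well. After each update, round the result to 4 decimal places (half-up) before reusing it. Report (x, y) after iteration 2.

(-1.8995, -0.2183)

Iteration 1:
  x: GS value = (-10 - (-1)·0.0000) / (5) = -2.0000;  x ← (1−ω)·0.0000 + ω·-2.0000 = -2.8000
  y: GS value = (0 - (-1)·-2.8000) / (5) = -0.5600;  y ← (1−ω)·0.0000 + ω·-0.5600 = -0.7840
Iteration 2:
  x: GS value = (-10 - (-1)·-0.7840) / (5) = -2.1568;  x ← (1−ω)·-2.8000 + ω·-2.1568 = -1.8995
  y: GS value = (0 - (-1)·-1.8995) / (5) = -0.3799;  y ← (1−ω)·-0.7840 + ω·-0.3799 = -0.2183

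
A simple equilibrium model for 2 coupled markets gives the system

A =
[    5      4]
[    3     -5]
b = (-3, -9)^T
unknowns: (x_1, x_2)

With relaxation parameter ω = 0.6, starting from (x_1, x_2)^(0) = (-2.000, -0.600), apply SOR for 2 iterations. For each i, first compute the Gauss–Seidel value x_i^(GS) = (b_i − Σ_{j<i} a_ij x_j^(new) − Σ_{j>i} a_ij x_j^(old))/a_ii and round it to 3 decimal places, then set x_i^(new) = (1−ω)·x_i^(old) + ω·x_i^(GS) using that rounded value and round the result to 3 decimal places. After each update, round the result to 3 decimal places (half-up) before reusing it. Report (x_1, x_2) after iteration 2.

Iteration 1:
  x_1: GS value = (-3 - (4)·-0.600) / (5) = -0.120;  x_1 ← (1−ω)·-2.000 + ω·-0.120 = -0.872
  x_2: GS value = (-9 - (3)·-0.872) / (-5) = 1.277;  x_2 ← (1−ω)·-0.600 + ω·1.277 = 0.526
Iteration 2:
  x_1: GS value = (-3 - (4)·0.526) / (5) = -1.021;  x_1 ← (1−ω)·-0.872 + ω·-1.021 = -0.961
  x_2: GS value = (-9 - (3)·-0.961) / (-5) = 1.223;  x_2 ← (1−ω)·0.526 + ω·1.223 = 0.944

(-0.961, 0.944)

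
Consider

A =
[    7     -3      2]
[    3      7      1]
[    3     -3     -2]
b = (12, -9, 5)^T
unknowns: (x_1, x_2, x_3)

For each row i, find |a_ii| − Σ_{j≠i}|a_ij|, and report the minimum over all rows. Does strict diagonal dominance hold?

row 1: |7| − (3+2) = 2
row 2: |7| − (3+1) = 3
row 3: |-2| − (3+3) = -4
minimum over rows = -4 → not strictly diagonally dominant

-4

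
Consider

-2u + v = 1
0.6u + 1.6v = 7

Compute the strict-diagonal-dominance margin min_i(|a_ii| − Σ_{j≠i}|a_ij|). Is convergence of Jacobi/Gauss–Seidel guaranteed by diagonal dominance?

row 1: |-2| − (1) = 1
row 2: |1.6| − (0.6) = 1
minimum over rows = 1 → strictly diagonally dominant (convergence guaranteed)

1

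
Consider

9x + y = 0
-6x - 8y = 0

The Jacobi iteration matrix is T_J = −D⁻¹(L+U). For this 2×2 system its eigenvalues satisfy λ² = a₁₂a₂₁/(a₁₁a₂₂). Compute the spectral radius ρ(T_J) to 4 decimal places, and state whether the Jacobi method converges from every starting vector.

a₁₂a₂₁/(a₁₁a₂₂) = (1)·(-6) / ((9)·(-8)) = 0.083333
ρ = √|0.083333| = √0.083333 = 0.2887
ρ < 1, so Jacobi converges

0.2887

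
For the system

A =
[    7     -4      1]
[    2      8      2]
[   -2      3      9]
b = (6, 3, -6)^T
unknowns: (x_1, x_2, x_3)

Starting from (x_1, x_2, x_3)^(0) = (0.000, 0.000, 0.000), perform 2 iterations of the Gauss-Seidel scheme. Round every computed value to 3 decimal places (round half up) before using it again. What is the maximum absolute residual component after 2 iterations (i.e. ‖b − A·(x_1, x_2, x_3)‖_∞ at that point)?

0.352

Iteration 1:
  x_1 = (6 - (-4)·0.000 - (1)·0.000) / (7) = 0.857
  x_2 = (3 - (2)·0.857 - (2)·0.000) / (8) = 0.161
  x_3 = (-6 - (-2)·0.857 - (3)·0.161) / (9) = -0.530
Iteration 2:
  x_1 = (6 - (-4)·0.161 - (1)·-0.530) / (7) = 1.025
  x_2 = (3 - (2)·1.025 - (2)·-0.530) / (8) = 0.251
  x_3 = (-6 - (-2)·1.025 - (3)·0.251) / (9) = -0.523
Residual b − A·x = (0.352, -0.012, 0.004); ∞-norm = 0.352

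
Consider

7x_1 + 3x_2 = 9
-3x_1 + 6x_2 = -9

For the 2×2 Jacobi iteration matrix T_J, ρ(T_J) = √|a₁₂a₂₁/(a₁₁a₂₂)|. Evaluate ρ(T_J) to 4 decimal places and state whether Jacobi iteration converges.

0.4629

a₁₂a₂₁/(a₁₁a₂₂) = (3)·(-3) / ((7)·(6)) = -0.214286
ρ = √|-0.214286| = √0.214286 = 0.4629
ρ < 1, so Jacobi converges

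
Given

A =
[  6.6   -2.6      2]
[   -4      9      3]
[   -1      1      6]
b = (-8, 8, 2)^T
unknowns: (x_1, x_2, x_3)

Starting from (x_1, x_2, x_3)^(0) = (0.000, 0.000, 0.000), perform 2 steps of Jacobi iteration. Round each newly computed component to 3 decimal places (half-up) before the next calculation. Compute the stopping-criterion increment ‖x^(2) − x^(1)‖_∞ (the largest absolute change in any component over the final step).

0.650

Iteration 1:
  x_1 = (-8 - (-2.6)·0.000 - (2)·0.000) / (6.6) = -1.212
  x_2 = (8 - (-4)·0.000 - (3)·0.000) / (9) = 0.889
  x_3 = (2 - (-1)·0.000 - (1)·0.000) / (6) = 0.333
Iteration 2:
  x_1 = (-8 - (-2.6)·0.889 - (2)·0.333) / (6.6) = -0.963
  x_2 = (8 - (-4)·-1.212 - (3)·0.333) / (9) = 0.239
  x_3 = (2 - (-1)·-1.212 - (1)·0.889) / (6) = -0.017
Change: (0.249, -0.650, -0.350) → max |·| = 0.650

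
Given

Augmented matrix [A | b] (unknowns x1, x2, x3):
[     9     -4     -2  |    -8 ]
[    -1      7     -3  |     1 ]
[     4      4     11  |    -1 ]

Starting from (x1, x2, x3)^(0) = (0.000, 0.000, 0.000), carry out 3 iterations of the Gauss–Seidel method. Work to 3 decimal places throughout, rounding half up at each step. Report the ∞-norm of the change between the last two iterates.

0.033

Iteration 1:
  x1 = (-8 - (-4)·0.000 - (-2)·0.000) / (9) = -0.889
  x2 = (1 - (-1)·-0.889 - (-3)·0.000) / (7) = 0.016
  x3 = (-1 - (4)·-0.889 - (4)·0.016) / (11) = 0.227
Iteration 2:
  x1 = (-8 - (-4)·0.016 - (-2)·0.227) / (9) = -0.831
  x2 = (1 - (-1)·-0.831 - (-3)·0.227) / (7) = 0.121
  x3 = (-1 - (4)·-0.831 - (4)·0.121) / (11) = 0.167
Iteration 3:
  x1 = (-8 - (-4)·0.121 - (-2)·0.167) / (9) = -0.798
  x2 = (1 - (-1)·-0.798 - (-3)·0.167) / (7) = 0.100
  x3 = (-1 - (4)·-0.798 - (4)·0.100) / (11) = 0.163
Change: (0.033, -0.021, -0.004) → max |·| = 0.033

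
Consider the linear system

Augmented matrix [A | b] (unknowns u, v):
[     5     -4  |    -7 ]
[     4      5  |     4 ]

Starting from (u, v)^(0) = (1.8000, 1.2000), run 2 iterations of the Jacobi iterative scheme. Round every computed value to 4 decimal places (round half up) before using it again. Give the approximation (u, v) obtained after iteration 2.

Iteration 1:
  u = (-7 - (-4)·1.2000) / (5) = -0.4400
  v = (4 - (4)·1.8000) / (5) = -0.6400
Iteration 2:
  u = (-7 - (-4)·-0.6400) / (5) = -1.9120
  v = (4 - (4)·-0.4400) / (5) = 1.1520

(-1.9120, 1.1520)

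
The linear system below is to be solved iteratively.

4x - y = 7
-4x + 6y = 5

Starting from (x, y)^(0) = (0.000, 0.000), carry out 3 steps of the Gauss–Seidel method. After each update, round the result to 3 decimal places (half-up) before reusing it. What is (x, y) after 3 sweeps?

Iteration 1:
  x = (7 - (-1)·0.000) / (4) = 1.750
  y = (5 - (-4)·1.750) / (6) = 2.000
Iteration 2:
  x = (7 - (-1)·2.000) / (4) = 2.250
  y = (5 - (-4)·2.250) / (6) = 2.333
Iteration 3:
  x = (7 - (-1)·2.333) / (4) = 2.333
  y = (5 - (-4)·2.333) / (6) = 2.389

(2.333, 2.389)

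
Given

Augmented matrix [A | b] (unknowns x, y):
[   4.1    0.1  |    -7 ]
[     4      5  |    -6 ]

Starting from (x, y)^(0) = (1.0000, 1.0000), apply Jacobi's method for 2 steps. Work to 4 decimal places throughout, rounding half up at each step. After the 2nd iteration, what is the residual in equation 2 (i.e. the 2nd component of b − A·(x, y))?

Iteration 1:
  x = (-7 - (0.1)·1.0000) / (4.1) = -1.7317
  y = (-6 - (4)·1.0000) / (5) = -2.0000
Iteration 2:
  x = (-7 - (0.1)·-2.0000) / (4.1) = -1.6585
  y = (-6 - (4)·-1.7317) / (5) = 0.1854
Residual b − A·x = (-0.2187, -0.2930)

-0.2930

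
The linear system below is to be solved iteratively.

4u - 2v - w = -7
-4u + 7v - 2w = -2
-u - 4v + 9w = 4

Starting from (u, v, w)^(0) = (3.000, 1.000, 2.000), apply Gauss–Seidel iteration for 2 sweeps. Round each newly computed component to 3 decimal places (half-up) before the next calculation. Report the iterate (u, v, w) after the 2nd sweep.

Iteration 1:
  u = (-7 - (-2)·1.000 - (-1)·2.000) / (4) = -0.750
  v = (-2 - (-4)·-0.750 - (-2)·2.000) / (7) = -0.143
  w = (4 - (-1)·-0.750 - (-4)·-0.143) / (9) = 0.298
Iteration 2:
  u = (-7 - (-2)·-0.143 - (-1)·0.298) / (4) = -1.747
  v = (-2 - (-4)·-1.747 - (-2)·0.298) / (7) = -1.199
  w = (4 - (-1)·-1.747 - (-4)·-1.199) / (9) = -0.283

(-1.747, -1.199, -0.283)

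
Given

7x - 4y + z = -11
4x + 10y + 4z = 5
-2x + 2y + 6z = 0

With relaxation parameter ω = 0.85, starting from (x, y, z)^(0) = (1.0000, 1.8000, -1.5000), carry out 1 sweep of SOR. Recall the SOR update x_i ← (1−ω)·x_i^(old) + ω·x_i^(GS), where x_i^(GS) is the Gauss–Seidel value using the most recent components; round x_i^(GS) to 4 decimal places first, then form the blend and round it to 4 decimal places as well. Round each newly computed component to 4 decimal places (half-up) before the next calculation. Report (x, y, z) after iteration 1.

(-0.1293, 1.2489, -0.6155)

Iteration 1:
  x: GS value = (-11 - (-4)·1.8000 - (1)·-1.5000) / (7) = -0.3286;  x ← (1−ω)·1.0000 + ω·-0.3286 = -0.1293
  y: GS value = (5 - (4)·-0.1293 - (4)·-1.5000) / (10) = 1.1517;  y ← (1−ω)·1.8000 + ω·1.1517 = 1.2489
  z: GS value = (0 - (-2)·-0.1293 - (2)·1.2489) / (6) = -0.4594;  z ← (1−ω)·-1.5000 + ω·-0.4594 = -0.6155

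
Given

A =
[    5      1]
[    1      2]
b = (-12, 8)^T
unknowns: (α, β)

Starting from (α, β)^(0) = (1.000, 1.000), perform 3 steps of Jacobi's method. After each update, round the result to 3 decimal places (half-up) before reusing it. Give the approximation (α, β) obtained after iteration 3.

(-3.460, 5.550)

Iteration 1:
  α = (-12 - (1)·1.000) / (5) = -2.600
  β = (8 - (1)·1.000) / (2) = 3.500
Iteration 2:
  α = (-12 - (1)·3.500) / (5) = -3.100
  β = (8 - (1)·-2.600) / (2) = 5.300
Iteration 3:
  α = (-12 - (1)·5.300) / (5) = -3.460
  β = (8 - (1)·-3.100) / (2) = 5.550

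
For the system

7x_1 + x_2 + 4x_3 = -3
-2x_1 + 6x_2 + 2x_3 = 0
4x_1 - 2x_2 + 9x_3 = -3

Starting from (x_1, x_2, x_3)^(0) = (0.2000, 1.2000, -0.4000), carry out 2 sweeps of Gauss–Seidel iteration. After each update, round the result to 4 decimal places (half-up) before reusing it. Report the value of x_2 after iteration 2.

Iteration 1:
  x_1 = (-3 - (1)·1.2000 - (4)·-0.4000) / (7) = -0.3714
  x_2 = (0 - (-2)·-0.3714 - (2)·-0.4000) / (6) = 0.0095
  x_3 = (-3 - (4)·-0.3714 - (-2)·0.0095) / (9) = -0.1662
Iteration 2:
  x_1 = (-3 - (1)·0.0095 - (4)·-0.1662) / (7) = -0.3350
  x_2 = (0 - (-2)·-0.3350 - (2)·-0.1662) / (6) = -0.0563
  x_3 = (-3 - (4)·-0.3350 - (-2)·-0.0563) / (9) = -0.1970

-0.0563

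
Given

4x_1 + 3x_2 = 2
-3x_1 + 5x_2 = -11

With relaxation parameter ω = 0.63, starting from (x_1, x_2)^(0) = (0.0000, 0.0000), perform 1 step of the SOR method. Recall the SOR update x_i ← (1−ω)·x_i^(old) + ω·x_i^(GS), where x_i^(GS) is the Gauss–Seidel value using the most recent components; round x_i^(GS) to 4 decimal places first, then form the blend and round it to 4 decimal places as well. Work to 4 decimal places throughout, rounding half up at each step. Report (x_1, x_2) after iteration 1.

(0.3150, -1.2669)

Iteration 1:
  x_1: GS value = (2 - (3)·0.0000) / (4) = 0.5000;  x_1 ← (1−ω)·0.0000 + ω·0.5000 = 0.3150
  x_2: GS value = (-11 - (-3)·0.3150) / (5) = -2.0110;  x_2 ← (1−ω)·0.0000 + ω·-2.0110 = -1.2669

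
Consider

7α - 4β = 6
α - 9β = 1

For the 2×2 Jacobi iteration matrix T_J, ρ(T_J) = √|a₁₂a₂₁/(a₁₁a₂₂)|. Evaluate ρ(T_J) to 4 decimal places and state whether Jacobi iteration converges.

a₁₂a₂₁/(a₁₁a₂₂) = (-4)·(1) / ((7)·(-9)) = 0.063492
ρ = √|0.063492| = √0.063492 = 0.2520
ρ < 1, so Jacobi converges

0.2520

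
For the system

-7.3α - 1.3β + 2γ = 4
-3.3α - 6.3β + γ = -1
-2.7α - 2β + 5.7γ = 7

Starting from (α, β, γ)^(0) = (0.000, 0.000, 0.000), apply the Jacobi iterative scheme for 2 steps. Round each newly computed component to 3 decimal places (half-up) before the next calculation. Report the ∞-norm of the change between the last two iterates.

Iteration 1:
  α = (4 - (-1.3)·0.000 - (2)·0.000) / (-7.3) = -0.548
  β = (-1 - (-3.3)·0.000 - (1)·0.000) / (-6.3) = 0.159
  γ = (7 - (-2.7)·0.000 - (-2)·0.000) / (5.7) = 1.228
Iteration 2:
  α = (4 - (-1.3)·0.159 - (2)·1.228) / (-7.3) = -0.240
  β = (-1 - (-3.3)·-0.548 - (1)·1.228) / (-6.3) = 0.641
  γ = (7 - (-2.7)·-0.548 - (-2)·0.159) / (5.7) = 1.024
Change: (0.308, 0.482, -0.204) → max |·| = 0.482

0.482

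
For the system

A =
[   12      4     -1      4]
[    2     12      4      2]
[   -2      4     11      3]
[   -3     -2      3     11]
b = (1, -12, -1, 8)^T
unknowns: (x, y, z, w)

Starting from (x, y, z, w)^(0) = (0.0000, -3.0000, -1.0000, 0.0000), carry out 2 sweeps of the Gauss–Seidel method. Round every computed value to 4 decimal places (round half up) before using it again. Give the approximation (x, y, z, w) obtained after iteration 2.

(0.1469, -1.2793, 0.1989, 0.4805)

Iteration 1:
  x = (1 - (4)·-3.0000 - (-1)·-1.0000 - (4)·0.0000) / (12) = 1.0000
  y = (-12 - (2)·1.0000 - (4)·-1.0000 - (2)·0.0000) / (12) = -0.8333
  z = (-1 - (-2)·1.0000 - (4)·-0.8333 - (3)·0.0000) / (11) = 0.3939
  w = (8 - (-3)·1.0000 - (-2)·-0.8333 - (3)·0.3939) / (11) = 0.7411
Iteration 2:
  x = (1 - (4)·-0.8333 - (-1)·0.3939 - (4)·0.7411) / (12) = 0.1469
  y = (-12 - (2)·0.1469 - (4)·0.3939 - (2)·0.7411) / (12) = -1.2793
  z = (-1 - (-2)·0.1469 - (4)·-1.2793 - (3)·0.7411) / (11) = 0.1989
  w = (8 - (-3)·0.1469 - (-2)·-1.2793 - (3)·0.1989) / (11) = 0.4805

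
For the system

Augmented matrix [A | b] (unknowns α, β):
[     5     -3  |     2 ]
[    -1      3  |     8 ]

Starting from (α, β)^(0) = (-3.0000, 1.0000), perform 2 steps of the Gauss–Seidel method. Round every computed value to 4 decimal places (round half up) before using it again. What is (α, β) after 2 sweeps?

Iteration 1:
  α = (2 - (-3)·1.0000) / (5) = 1.0000
  β = (8 - (-1)·1.0000) / (3) = 3.0000
Iteration 2:
  α = (2 - (-3)·3.0000) / (5) = 2.2000
  β = (8 - (-1)·2.2000) / (3) = 3.4000

(2.2000, 3.4000)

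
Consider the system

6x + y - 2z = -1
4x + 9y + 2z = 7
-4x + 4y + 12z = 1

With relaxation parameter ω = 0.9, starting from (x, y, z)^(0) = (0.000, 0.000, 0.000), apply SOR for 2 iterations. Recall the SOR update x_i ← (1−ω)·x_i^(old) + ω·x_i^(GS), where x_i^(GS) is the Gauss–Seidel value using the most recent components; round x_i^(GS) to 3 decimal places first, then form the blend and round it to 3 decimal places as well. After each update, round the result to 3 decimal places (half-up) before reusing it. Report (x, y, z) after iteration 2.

Iteration 1:
  x: GS value = (-1 - (1)·0.000 - (-2)·0.000) / (6) = -0.167;  x ← (1−ω)·0.000 + ω·-0.167 = -0.150
  y: GS value = (7 - (4)·-0.150 - (2)·0.000) / (9) = 0.844;  y ← (1−ω)·0.000 + ω·0.844 = 0.760
  z: GS value = (1 - (-4)·-0.150 - (4)·0.760) / (12) = -0.220;  z ← (1−ω)·0.000 + ω·-0.220 = -0.198
Iteration 2:
  x: GS value = (-1 - (1)·0.760 - (-2)·-0.198) / (6) = -0.359;  x ← (1−ω)·-0.150 + ω·-0.359 = -0.338
  y: GS value = (7 - (4)·-0.338 - (2)·-0.198) / (9) = 0.972;  y ← (1−ω)·0.760 + ω·0.972 = 0.951
  z: GS value = (1 - (-4)·-0.338 - (4)·0.951) / (12) = -0.346;  z ← (1−ω)·-0.198 + ω·-0.346 = -0.331

(-0.338, 0.951, -0.331)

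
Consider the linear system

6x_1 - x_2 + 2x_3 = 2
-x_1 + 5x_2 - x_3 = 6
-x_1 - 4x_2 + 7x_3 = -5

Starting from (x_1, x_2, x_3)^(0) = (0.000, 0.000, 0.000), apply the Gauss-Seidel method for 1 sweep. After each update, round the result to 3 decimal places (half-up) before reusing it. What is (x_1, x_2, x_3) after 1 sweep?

(0.333, 1.267, 0.057)

Iteration 1:
  x_1 = (2 - (-1)·0.000 - (2)·0.000) / (6) = 0.333
  x_2 = (6 - (-1)·0.333 - (-1)·0.000) / (5) = 1.267
  x_3 = (-5 - (-1)·0.333 - (-4)·1.267) / (7) = 0.057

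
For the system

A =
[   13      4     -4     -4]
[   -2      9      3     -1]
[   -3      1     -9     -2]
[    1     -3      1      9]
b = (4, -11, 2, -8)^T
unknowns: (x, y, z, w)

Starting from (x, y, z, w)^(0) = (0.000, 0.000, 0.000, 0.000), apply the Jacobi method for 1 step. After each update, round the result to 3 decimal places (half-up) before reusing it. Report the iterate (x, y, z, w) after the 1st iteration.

Iteration 1:
  x = (4 - (4)·0.000 - (-4)·0.000 - (-4)·0.000) / (13) = 0.308
  y = (-11 - (-2)·0.000 - (3)·0.000 - (-1)·0.000) / (9) = -1.222
  z = (2 - (-3)·0.000 - (1)·0.000 - (-2)·0.000) / (-9) = -0.222
  w = (-8 - (1)·0.000 - (-3)·0.000 - (1)·0.000) / (9) = -0.889

(0.308, -1.222, -0.222, -0.889)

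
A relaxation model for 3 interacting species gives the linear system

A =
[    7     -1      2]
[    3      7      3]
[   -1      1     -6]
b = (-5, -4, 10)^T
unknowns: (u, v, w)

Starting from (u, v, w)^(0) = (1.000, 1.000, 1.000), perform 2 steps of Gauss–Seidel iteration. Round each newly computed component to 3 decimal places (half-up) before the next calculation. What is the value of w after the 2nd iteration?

-1.565

Iteration 1:
  u = (-5 - (-1)·1.000 - (2)·1.000) / (7) = -0.857
  v = (-4 - (3)·-0.857 - (3)·1.000) / (7) = -0.633
  w = (10 - (-1)·-0.857 - (1)·-0.633) / (-6) = -1.629
Iteration 2:
  u = (-5 - (-1)·-0.633 - (2)·-1.629) / (7) = -0.339
  v = (-4 - (3)·-0.339 - (3)·-1.629) / (7) = 0.272
  w = (10 - (-1)·-0.339 - (1)·0.272) / (-6) = -1.565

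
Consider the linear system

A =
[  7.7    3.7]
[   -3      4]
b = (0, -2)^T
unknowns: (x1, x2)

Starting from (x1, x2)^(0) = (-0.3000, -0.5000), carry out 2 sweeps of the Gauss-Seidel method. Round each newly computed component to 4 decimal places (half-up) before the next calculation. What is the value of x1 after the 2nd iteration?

Iteration 1:
  x1 = (0 - (3.7)·-0.5000) / (7.7) = 0.2403
  x2 = (-2 - (-3)·0.2403) / (4) = -0.3198
Iteration 2:
  x1 = (0 - (3.7)·-0.3198) / (7.7) = 0.1537
  x2 = (-2 - (-3)·0.1537) / (4) = -0.3847

0.1537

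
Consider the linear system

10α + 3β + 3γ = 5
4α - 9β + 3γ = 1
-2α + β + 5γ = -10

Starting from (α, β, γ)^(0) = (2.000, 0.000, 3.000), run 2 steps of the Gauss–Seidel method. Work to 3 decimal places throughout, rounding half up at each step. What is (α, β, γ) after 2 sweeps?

(0.977, -0.444, -1.520)

Iteration 1:
  α = (5 - (3)·0.000 - (3)·3.000) / (10) = -0.400
  β = (1 - (4)·-0.400 - (3)·3.000) / (-9) = 0.711
  γ = (-10 - (-2)·-0.400 - (1)·0.711) / (5) = -2.302
Iteration 2:
  α = (5 - (3)·0.711 - (3)·-2.302) / (10) = 0.977
  β = (1 - (4)·0.977 - (3)·-2.302) / (-9) = -0.444
  γ = (-10 - (-2)·0.977 - (1)·-0.444) / (5) = -1.520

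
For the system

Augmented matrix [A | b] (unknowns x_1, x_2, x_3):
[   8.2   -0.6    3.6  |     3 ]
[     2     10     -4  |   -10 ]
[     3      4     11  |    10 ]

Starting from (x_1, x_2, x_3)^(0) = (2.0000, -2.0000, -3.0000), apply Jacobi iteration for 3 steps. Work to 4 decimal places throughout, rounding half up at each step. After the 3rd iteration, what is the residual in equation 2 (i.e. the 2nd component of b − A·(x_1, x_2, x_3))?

-0.4588

Iteration 1:
  x_1 = (3 - (-0.6)·-2.0000 - (3.6)·-3.0000) / (8.2) = 1.5366
  x_2 = (-10 - (2)·2.0000 - (-4)·-3.0000) / (10) = -2.6000
  x_3 = (10 - (3)·2.0000 - (4)·-2.0000) / (11) = 1.0909
Iteration 2:
  x_1 = (3 - (-0.6)·-2.6000 - (3.6)·1.0909) / (8.2) = -0.3033
  x_2 = (-10 - (2)·1.5366 - (-4)·1.0909) / (10) = -0.8710
  x_3 = (10 - (3)·1.5366 - (4)·-2.6000) / (11) = 1.4355
Iteration 3:
  x_1 = (3 - (-0.6)·-0.8710 - (3.6)·1.4355) / (8.2) = -0.3281
  x_2 = (-10 - (2)·-0.3033 - (-4)·1.4355) / (10) = -0.3651
  x_3 = (10 - (3)·-0.3033 - (4)·-0.8710) / (11) = 1.3085
Residual b − A·x = (0.7608, -0.4588, -1.9488)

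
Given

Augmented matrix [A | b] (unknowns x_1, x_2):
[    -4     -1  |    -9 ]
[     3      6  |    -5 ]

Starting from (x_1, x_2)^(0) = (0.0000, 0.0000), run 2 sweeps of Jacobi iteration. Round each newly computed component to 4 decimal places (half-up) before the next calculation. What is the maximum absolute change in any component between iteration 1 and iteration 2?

Iteration 1:
  x_1 = (-9 - (-1)·0.0000) / (-4) = 2.2500
  x_2 = (-5 - (3)·0.0000) / (6) = -0.8333
Iteration 2:
  x_1 = (-9 - (-1)·-0.8333) / (-4) = 2.4583
  x_2 = (-5 - (3)·2.2500) / (6) = -1.9583
Change: (0.2083, -1.1250) → max |·| = 1.1250

1.1250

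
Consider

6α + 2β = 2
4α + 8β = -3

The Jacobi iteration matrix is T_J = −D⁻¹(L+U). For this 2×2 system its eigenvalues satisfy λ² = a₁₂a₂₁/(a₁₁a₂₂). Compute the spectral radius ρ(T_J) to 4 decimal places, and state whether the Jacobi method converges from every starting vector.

0.4082

a₁₂a₂₁/(a₁₁a₂₂) = (2)·(4) / ((6)·(8)) = 0.166667
ρ = √|0.166667| = √0.166667 = 0.4082
ρ < 1, so Jacobi converges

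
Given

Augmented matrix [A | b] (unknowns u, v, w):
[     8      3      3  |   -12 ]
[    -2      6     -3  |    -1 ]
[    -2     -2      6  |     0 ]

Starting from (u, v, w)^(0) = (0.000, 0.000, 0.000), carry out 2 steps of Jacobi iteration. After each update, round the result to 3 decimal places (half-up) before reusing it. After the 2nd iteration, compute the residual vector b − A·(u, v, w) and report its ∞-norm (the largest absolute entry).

Iteration 1:
  u = (-12 - (3)·0.000 - (3)·0.000) / (8) = -1.500
  v = (-1 - (-2)·0.000 - (-3)·0.000) / (6) = -0.167
  w = (0 - (-2)·0.000 - (-2)·0.000) / (6) = 0.000
Iteration 2:
  u = (-12 - (3)·-0.167 - (3)·0.000) / (8) = -1.437
  v = (-1 - (-2)·-1.500 - (-3)·0.000) / (6) = -0.667
  w = (0 - (-2)·-1.500 - (-2)·-0.167) / (6) = -0.556
Residual b − A·x = (3.165, -1.540, -0.872); ∞-norm = 3.165

3.165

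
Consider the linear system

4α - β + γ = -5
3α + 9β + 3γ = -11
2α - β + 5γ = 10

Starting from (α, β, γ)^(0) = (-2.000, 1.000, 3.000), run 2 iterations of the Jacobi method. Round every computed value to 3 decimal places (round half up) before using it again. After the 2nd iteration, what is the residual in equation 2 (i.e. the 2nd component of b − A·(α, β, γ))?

3.751

Iteration 1:
  α = (-5 - (-1)·1.000 - (1)·3.000) / (4) = -1.750
  β = (-11 - (3)·-2.000 - (3)·3.000) / (9) = -1.556
  γ = (10 - (2)·-2.000 - (-1)·1.000) / (5) = 3.000
Iteration 2:
  α = (-5 - (-1)·-1.556 - (1)·3.000) / (4) = -2.389
  β = (-11 - (3)·-1.750 - (3)·3.000) / (9) = -1.639
  γ = (10 - (2)·-1.750 - (-1)·-1.556) / (5) = 2.389
Residual b − A·x = (0.528, 3.751, 1.194)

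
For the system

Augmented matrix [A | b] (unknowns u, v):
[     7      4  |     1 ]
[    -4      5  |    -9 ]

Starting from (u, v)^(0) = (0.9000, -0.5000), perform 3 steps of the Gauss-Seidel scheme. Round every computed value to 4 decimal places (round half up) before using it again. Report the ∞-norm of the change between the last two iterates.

Iteration 1:
  u = (1 - (4)·-0.5000) / (7) = 0.4286
  v = (-9 - (-4)·0.4286) / (5) = -1.4571
Iteration 2:
  u = (1 - (4)·-1.4571) / (7) = 0.9755
  v = (-9 - (-4)·0.9755) / (5) = -1.0196
Iteration 3:
  u = (1 - (4)·-1.0196) / (7) = 0.7255
  v = (-9 - (-4)·0.7255) / (5) = -1.2196
Change: (-0.2500, -0.2000) → max |·| = 0.2500

0.2500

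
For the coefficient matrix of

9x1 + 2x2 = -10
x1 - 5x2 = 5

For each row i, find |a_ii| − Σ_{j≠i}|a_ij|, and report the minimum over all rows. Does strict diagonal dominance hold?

row 1: |9| − (2) = 7
row 2: |-5| − (1) = 4
minimum over rows = 4 → strictly diagonally dominant (convergence guaranteed)

4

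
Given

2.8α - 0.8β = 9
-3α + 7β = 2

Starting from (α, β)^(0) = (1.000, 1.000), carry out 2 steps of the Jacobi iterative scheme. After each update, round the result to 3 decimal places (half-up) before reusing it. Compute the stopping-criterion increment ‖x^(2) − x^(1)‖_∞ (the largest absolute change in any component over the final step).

1.072

Iteration 1:
  α = (9 - (-0.8)·1.000) / (2.8) = 3.500
  β = (2 - (-3)·1.000) / (7) = 0.714
Iteration 2:
  α = (9 - (-0.8)·0.714) / (2.8) = 3.418
  β = (2 - (-3)·3.500) / (7) = 1.786
Change: (-0.082, 1.072) → max |·| = 1.072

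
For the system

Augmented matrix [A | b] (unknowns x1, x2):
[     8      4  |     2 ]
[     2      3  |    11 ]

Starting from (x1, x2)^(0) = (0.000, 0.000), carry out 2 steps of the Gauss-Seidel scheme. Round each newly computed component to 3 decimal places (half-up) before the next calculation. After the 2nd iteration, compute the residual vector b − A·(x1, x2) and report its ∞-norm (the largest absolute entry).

4.668

Iteration 1:
  x1 = (2 - (4)·0.000) / (8) = 0.250
  x2 = (11 - (2)·0.250) / (3) = 3.500
Iteration 2:
  x1 = (2 - (4)·3.500) / (8) = -1.500
  x2 = (11 - (2)·-1.500) / (3) = 4.667
Residual b − A·x = (-4.668, -0.001); ∞-norm = 4.668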